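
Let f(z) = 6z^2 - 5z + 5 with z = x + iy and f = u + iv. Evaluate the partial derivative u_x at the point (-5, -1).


Step 1: f(z) = 6(x+iy)^2 - 5(x+iy) + 5
Step 2: u = 6(x^2 - y^2) - 5x + 5
Step 3: u_x = 12x - 5
Step 4: At (-5, -1): u_x = -60 - 5 = -65

-65


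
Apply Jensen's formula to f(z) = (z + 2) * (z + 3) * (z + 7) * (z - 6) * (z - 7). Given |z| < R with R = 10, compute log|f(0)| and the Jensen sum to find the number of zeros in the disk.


Jensen's formula: (1/2pi)*integral log|f(Re^it)|dt = log|f(0)| + sum_{|a_k|<R} log(R/|a_k|)
Step 1: f(0) = 2 * 3 * 7 * (-6) * (-7) = 1764
Step 2: log|f(0)| = log|-2| + log|-3| + log|-7| + log|6| + log|7| = 7.4753
Step 3: Zeros inside |z| < 10: -2, -3, -7, 6, 7
Step 4: Jensen sum = log(10/2) + log(10/3) + log(10/7) + log(10/6) + log(10/7) = 4.0376
Step 5: n(R) = number of terms in the Jensen sum = count of zeros inside |z| < 10 = 5

5


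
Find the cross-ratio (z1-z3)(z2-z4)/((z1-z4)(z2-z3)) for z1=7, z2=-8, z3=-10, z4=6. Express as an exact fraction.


Step 1: (z1-z3)(z2-z4) = 17 * (-14) = -238
Step 2: (z1-z4)(z2-z3) = 1 * 2 = 2
Step 3: Cross-ratio = -238/2 = -119

-119


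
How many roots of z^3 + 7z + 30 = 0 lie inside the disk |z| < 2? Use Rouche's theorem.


Step 1: On |z| = 2 the three terms have sizes |z^3| = 2^3 = 8, |7z| = 7*2 = 14, |30| = 30
Step 2: The dominant term is g(z) = 30; let h(z) = z^3 + 7z so f = g + h
Step 3: On |z| = 2: |g| = 30 and |h| <= 8 + 14 = 22
Step 4: Since 30 > 22, |h| < |g| on |z| = 2, so by Rouche f has the same number of zeros as g inside |z| < 2
Step 5: g(z) = 30 is a nonzero constant with no zeros inside |z| < 2. Answer = 0

0


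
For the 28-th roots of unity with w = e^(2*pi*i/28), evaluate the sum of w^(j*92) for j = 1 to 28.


Step 1: The sum sum_{j=1}^{n} w^(k*j) equals n if n | k, else 0.
Step 2: Here n = 28, k = 92
Step 3: Does n divide k? 28 | 92 -> False
Step 4: Sum = 0

0


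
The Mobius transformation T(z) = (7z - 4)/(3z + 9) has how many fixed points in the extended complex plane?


Step 1: Fixed points satisfy T(z) = z
Step 2: 3z^2 + 2z + 4 = 0
Step 3: Discriminant = 2^2 - 4*3*4 = -44
Step 4: Number of fixed points = 2

2


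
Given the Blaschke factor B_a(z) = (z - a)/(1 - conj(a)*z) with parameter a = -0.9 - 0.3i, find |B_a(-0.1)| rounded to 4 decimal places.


Step 1: Numerator z0 - a = -0.1 - (-0.9 - 0.3i) = 0.8 + 0.3i
Step 2: Denominator 1 - conj(a)*z0 = 1 - (-0.9 + 0.3i)*(-0.1) = 0.91 + 0.03i
Step 3: |z0 - a|^2 = 0.8^2 + 0.3^2 = 0.73; |1 - conj(a)*z0|^2 = 0.91^2 + 0.03^2 = 0.829
Step 4: |B_a(-0.1)| = sqrt(0.73 / 0.829) = sqrt(0.880579)
Step 5: = 0.9384

0.9384


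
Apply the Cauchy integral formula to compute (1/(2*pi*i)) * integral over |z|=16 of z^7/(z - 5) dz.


Step 1: f(z) = z^7, a = 5 is inside |z| = 16
Step 2: By Cauchy integral formula: (1/(2pi*i)) * integral = f(a)
Step 3: f(5) = 5^7 = 78125

78125


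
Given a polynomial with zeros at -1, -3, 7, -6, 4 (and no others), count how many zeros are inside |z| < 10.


Step 1: Check each root:
  z = -1: |-1| = 1 < 10
  z = -3: |-3| = 3 < 10
  z = 7: |7| = 7 < 10
  z = -6: |-6| = 6 < 10
  z = 4: |4| = 4 < 10
Step 2: Count = 5

5


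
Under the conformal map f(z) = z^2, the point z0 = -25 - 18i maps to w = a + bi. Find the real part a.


Step 1: z0 = -25 - 18i
Step 2: z0^2 = (-25)^2 - (-18)^2 + 900i
Step 3: real part = 625 - 324 = 301

301


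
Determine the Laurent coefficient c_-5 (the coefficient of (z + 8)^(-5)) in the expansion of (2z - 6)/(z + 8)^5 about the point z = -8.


Step 1: Write the numerator in powers of (z + 8): 2z - 6 = 2(z + 8) + (2*(-8) - 6) = 2(z + 8) - 22
Step 2: Divide by (z + 8)^5: f(z) = -22(z + 8)^(-5) + 2(z + 8)^(-4)
Step 3: This finite sum is the Laurent series of f about z = -8.
Step 4: Coefficient of (z + 8)^(-5) = 2*(-8) - 6 = -22

-22


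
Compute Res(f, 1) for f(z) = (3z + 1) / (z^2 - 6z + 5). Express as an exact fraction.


Step 1: Q(z) = z^2 - 6z + 5 = (z - 1)(z - 5)
Step 2: Q'(z) = 2z - 6
Step 3: Q'(1) = -4, P(1) = 4
Step 4: Res = P(1)/Q'(1) = 4/(-4) = -1

-1


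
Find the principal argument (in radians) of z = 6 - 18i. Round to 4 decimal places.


Step 1: z = 6 - 18i
Step 2: arg(z) = atan2(-18, 6)
Step 3: arg(z) = -1.249

-1.249


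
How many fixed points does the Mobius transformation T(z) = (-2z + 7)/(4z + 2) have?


Step 1: Fixed points satisfy T(z) = z
Step 2: 4z^2 + 4z - 7 = 0
Step 3: Discriminant = 4^2 - 4*4*(-7) = 128
Step 4: Number of fixed points = 2

2


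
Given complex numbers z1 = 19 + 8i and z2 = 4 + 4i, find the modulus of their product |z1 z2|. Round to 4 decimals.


Step 1: |z1| = sqrt(19^2 + 8^2) = sqrt(425)
Step 2: |z2| = sqrt(4^2 + 4^2) = sqrt(32)
Step 3: |z1*z2| = |z1|*|z2| = sqrt(425) * sqrt(32) = sqrt(425 * 32) = sqrt(13600)
Step 4: = 116.619

116.619


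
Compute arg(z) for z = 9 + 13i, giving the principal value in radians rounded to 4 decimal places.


Step 1: z = 9 + 13i
Step 2: arg(z) = atan2(13, 9)
Step 3: arg(z) = 0.9653

0.9653


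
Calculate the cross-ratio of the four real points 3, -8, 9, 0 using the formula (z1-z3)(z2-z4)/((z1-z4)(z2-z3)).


Step 1: (z1-z3)(z2-z4) = (-6) * (-8) = 48
Step 2: (z1-z4)(z2-z3) = 3 * (-17) = -51
Step 3: Cross-ratio = -48/51 = -16/17

-16/17


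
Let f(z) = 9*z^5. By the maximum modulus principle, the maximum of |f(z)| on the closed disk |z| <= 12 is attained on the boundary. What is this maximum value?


Step 1: On |z| = 12, |f(z)| = 9 * |z|^5 = 9 * 12^5
Step 2: By maximum modulus principle, maximum is on boundary.
Step 3: Maximum = 9 * 248832 = 2239488

2239488


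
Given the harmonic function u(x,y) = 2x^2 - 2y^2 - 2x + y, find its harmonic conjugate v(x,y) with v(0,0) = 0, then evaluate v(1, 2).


Step 1: v_x = -u_y = 4y - 1
Step 2: v_y = u_x = 4x - 2
Step 3: v = 4xy - x - 2y + C
Step 4: v(0,0) = 0 => C = 0
Step 5: v(1, 2) = 3

3


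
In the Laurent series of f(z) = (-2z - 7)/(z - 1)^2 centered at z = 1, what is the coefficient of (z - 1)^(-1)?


Step 1: Write the numerator in powers of (z - 1): -2z - 7 = -2(z - 1) + (-2*1 - 7) = -2(z - 1) - 9
Step 2: Divide by (z - 1)^2: f(z) = -9(z - 1)^(-2) - 2(z - 1)^(-1)
Step 3: This finite sum is the Laurent series of f about z = 1.
Step 4: Coefficient of (z - 1)^(-1) = coefficient of (z - 1) in the re-centred numerator = -2

-2


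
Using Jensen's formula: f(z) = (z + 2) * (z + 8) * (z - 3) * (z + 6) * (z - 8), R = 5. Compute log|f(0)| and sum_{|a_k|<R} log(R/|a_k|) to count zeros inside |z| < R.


Jensen's formula: (1/2pi)*integral log|f(Re^it)|dt = log|f(0)| + sum_{|a_k|<R} log(R/|a_k|)
Step 1: f(0) = 2 * 8 * (-3) * 6 * (-8) = 2304
Step 2: log|f(0)| = log|-2| + log|-8| + log|3| + log|-6| + log|8| = 7.7424
Step 3: Zeros inside |z| < 5: -2, 3
Step 4: Jensen sum = log(5/2) + log(5/3) = 1.4271
Step 5: n(R) = number of terms in the Jensen sum = count of zeros inside |z| < 5 = 2

2


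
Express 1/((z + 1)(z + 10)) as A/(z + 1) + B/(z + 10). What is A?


Step 1: Multiply both sides by (z + 1) and set z = -1
Step 2: A = 1 / (-1 + 10)
Step 3: A = 1 / 9
Step 4: A = 1/9

1/9


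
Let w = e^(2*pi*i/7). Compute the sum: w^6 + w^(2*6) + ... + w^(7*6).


Step 1: The sum sum_{j=1}^{n} w^(k*j) equals n if n | k, else 0.
Step 2: Here n = 7, k = 6
Step 3: Does n divide k? 7 | 6 -> False
Step 4: Sum = 0

0


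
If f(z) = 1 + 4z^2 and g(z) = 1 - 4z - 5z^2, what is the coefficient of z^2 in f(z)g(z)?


Step 1: z^2 term in f*g comes from: (1)*(-5z^2) + (0)*(-4z) + (4z^2)*(1)
Step 2: = -5 + 0 + 4
Step 3: = -1

-1


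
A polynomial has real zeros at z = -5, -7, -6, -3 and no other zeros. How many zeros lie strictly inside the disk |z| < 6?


Step 1: Check each root:
  z = -5: |-5| = 5 < 6
  z = -7: |-7| = 7 >= 6
  z = -6: |-6| = 6 >= 6
  z = -3: |-3| = 3 < 6
Step 2: Count = 2

2


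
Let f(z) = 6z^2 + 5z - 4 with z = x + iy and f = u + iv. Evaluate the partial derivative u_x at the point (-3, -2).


Step 1: f(z) = 6(x+iy)^2 + 5(x+iy) - 4
Step 2: u = 6(x^2 - y^2) + 5x - 4
Step 3: u_x = 12x + 5
Step 4: At (-3, -2): u_x = -36 + 5 = -31

-31


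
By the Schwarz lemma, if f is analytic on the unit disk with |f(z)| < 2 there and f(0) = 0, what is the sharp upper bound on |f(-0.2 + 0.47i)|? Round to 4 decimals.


Step 1: g = f/2 maps D -> D with g(0) = 0, so by the Schwarz lemma |g(z)| <= |z|, i.e. |f(z)| <= 2|z|; this is sharp (f(z) = 2z).
Step 2: |z0|^2 = (-0.2)^2 + 0.47^2 = 0.2609
Step 3: |z0| = sqrt(0.2609) = 0.510784
Step 4: Best bound = 2 * |z0| = 2 * 0.510784 = 1.0216

1.0216


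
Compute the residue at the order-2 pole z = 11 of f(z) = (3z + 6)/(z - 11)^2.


Step 1: Pole of order 2 at z = 11
Step 2: Res = lim d/dz [(z - 11)^2 * f(z)] as z -> 11
Step 3: (z - 11)^2 * f(z) = 3z + 6
Step 4: d/dz[3z + 6] = 3

3


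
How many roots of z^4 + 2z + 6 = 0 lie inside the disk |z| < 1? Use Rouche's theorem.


Step 1: On |z| = 1 the three terms have sizes |z^4| = 1^4 = 1, |2z| = 2*1 = 2, |6| = 6
Step 2: The dominant term is g(z) = 6; let h(z) = z^4 + 2z so f = g + h
Step 3: On |z| = 1: |g| = 6 and |h| <= 1 + 2 = 3
Step 4: Since 6 > 3, |h| < |g| on |z| = 1, so by Rouche f has the same number of zeros as g inside |z| < 1
Step 5: g(z) = 6 is a nonzero constant with no zeros inside |z| < 1. Answer = 0

0


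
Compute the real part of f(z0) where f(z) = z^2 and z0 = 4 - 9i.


Step 1: z0 = 4 - 9i
Step 2: z0^2 = 4^2 - (-9)^2 - 72i
Step 3: real part = 16 - 81 = -65

-65


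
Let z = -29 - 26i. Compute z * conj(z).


Step 1: conj(z) = -29 + 26i
Step 2: z * conj(z) = (-29)^2 + (-26)^2
Step 3: = 841 + 676 = 1517

1517


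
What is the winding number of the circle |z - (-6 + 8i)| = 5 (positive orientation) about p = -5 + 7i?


Step 1: Center c = (-6, 8), radius = 5
Step 2: |p - c|^2 = 1^2 + (-1)^2 = 2
Step 3: r^2 = 25
Step 4: |p-c| < r so winding number = 1

1


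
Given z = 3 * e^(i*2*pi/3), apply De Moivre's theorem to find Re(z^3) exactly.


Step 1: By De Moivre's theorem, z^3 = 3^3 * e^(i*3*2*pi/3) = 27 * (cos(2*pi) + i*sin(2*pi))
Step 2: |z|^3 = 3^3 = 27
Step 3: Reduce the angle mod 2*pi: 2*pi - 2*pi = 0
Step 4: cos(0) = 1
Step 5: Re(z^3) = 27 * 1 = 27

27


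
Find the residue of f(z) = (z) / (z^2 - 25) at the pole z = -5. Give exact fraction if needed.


Step 1: Q(z) = z^2 - 25 = (z + 5)(z - 5)
Step 2: Q'(z) = 2z
Step 3: Q'(-5) = -10, P(-5) = -5
Step 4: Res = P(-5)/Q'(-5) = -5/(-10) = 1/2

1/2


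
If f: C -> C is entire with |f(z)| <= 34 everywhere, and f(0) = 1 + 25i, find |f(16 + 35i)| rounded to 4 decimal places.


Step 1: By Liouville's theorem, a bounded entire function is constant.
Step 2: f(z) = f(0) = 1 + 25i for all z.
Step 3: |f(w)| = |1 + 25i| = sqrt(1 + 625)
Step 4: = 25.02

25.02


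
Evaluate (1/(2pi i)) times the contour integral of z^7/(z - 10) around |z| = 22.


Step 1: f(z) = z^7, a = 10 is inside |z| = 22
Step 2: By Cauchy integral formula: (1/(2pi*i)) * integral = f(a)
Step 3: f(10) = 10^7 = 10000000

10000000


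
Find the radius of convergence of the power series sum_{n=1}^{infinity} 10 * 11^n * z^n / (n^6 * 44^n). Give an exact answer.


Step 1: General term a_n = 10 * 11^n / (n^6 * 44^n)
Step 2: By the root test, |a_n|^(1/n) = 10^(1/n) * 11 / (n^(6/n) * 44) -> 11/44 as n -> infinity (since 10^(1/n) -> 1 and n^(6/n) -> 1)
Step 3: R = 1/lim|a_n|^(1/n) = 44/11 = 4

4


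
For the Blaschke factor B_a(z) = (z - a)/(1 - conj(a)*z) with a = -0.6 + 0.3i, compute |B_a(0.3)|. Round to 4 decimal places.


Step 1: Numerator z0 - a = 0.3 - (-0.6 + 0.3i) = 0.9 - 0.3i
Step 2: Denominator 1 - conj(a)*z0 = 1 - (-0.6 - 0.3i)*0.3 = 1.18 + 0.09i
Step 3: |z0 - a|^2 = 0.9^2 + (-0.3)^2 = 0.9; |1 - conj(a)*z0|^2 = 1.18^2 + 0.09^2 = 1.4005
Step 4: |B_a(0.3)| = sqrt(0.9 / 1.4005) = sqrt(0.642628)
Step 5: = 0.8016

0.8016


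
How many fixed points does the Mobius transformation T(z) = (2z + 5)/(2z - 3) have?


Step 1: Fixed points satisfy T(z) = z
Step 2: 2z^2 - 5z - 5 = 0
Step 3: Discriminant = (-5)^2 - 4*2*(-5) = 65
Step 4: Number of fixed points = 2

2


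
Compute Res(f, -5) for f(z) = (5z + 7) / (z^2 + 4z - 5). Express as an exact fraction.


Step 1: Q(z) = z^2 + 4z - 5 = (z + 5)(z - 1)
Step 2: Q'(z) = 2z + 4
Step 3: Q'(-5) = -6, P(-5) = -18
Step 4: Res = P(-5)/Q'(-5) = -18/(-6) = 3

3


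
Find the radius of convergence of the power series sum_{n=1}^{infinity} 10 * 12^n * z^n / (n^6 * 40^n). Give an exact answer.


Step 1: General term a_n = 10 * 12^n / (n^6 * 40^n)
Step 2: By the root test, |a_n|^(1/n) = 10^(1/n) * 12 / (n^(6/n) * 40) -> 12/40 as n -> infinity (since 10^(1/n) -> 1 and n^(6/n) -> 1)
Step 3: R = 1/lim|a_n|^(1/n) = 40/12 = 10/3

10/3


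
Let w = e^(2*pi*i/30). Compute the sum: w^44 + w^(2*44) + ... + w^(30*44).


Step 1: The sum sum_{j=1}^{n} w^(k*j) equals n if n | k, else 0.
Step 2: Here n = 30, k = 44
Step 3: Does n divide k? 30 | 44 -> False
Step 4: Sum = 0

0


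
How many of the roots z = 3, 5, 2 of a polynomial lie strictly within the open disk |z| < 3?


Step 1: Check each root:
  z = 3: |3| = 3 >= 3
  z = 5: |5| = 5 >= 3
  z = 2: |2| = 2 < 3
Step 2: Count = 1

1


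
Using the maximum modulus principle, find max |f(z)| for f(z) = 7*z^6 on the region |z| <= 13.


Step 1: On |z| = 13, |f(z)| = 7 * |z|^6 = 7 * 13^6
Step 2: By maximum modulus principle, maximum is on boundary.
Step 3: Maximum = 7 * 4826809 = 33787663

33787663


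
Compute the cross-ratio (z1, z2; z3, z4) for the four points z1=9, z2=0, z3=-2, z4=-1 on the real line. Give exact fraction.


Step 1: (z1-z3)(z2-z4) = 11 * 1 = 11
Step 2: (z1-z4)(z2-z3) = 10 * 2 = 20
Step 3: Cross-ratio = 11/20 = 11/20

11/20


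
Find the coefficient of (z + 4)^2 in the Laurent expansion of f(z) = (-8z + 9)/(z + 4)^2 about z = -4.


Step 1: Write the numerator in powers of (z + 4): -8z + 9 = -8(z + 4) + (-8*(-4) + 9) = -8(z + 4) + 41
Step 2: Divide by (z + 4)^2: f(z) = 41(z + 4)^(-2) - 8(z + 4)^(-1)
Step 3: This finite sum is the Laurent series of f about z = -4.
Step 4: Only the powers -2 and -1 appear, so the coefficient of (z + 4)^2 = 0

0


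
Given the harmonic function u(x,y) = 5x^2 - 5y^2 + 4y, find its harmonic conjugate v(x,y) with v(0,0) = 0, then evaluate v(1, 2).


Step 1: v_x = -u_y = 10y - 4
Step 2: v_y = u_x = 10x + 0
Step 3: v = 10xy - 4x + C
Step 4: v(0,0) = 0 => C = 0
Step 5: v(1, 2) = 16

16


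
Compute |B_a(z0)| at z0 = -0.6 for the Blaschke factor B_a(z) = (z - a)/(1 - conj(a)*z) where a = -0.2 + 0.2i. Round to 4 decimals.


Step 1: Numerator z0 - a = -0.6 - (-0.2 + 0.2i) = -0.4 - 0.2i
Step 2: Denominator 1 - conj(a)*z0 = 1 - (-0.2 - 0.2i)*(-0.6) = 0.88 - 0.12i
Step 3: |z0 - a|^2 = (-0.4)^2 + (-0.2)^2 = 0.2; |1 - conj(a)*z0|^2 = 0.88^2 + (-0.12)^2 = 0.7888
Step 4: |B_a(-0.6)| = sqrt(0.2 / 0.7888) = sqrt(0.25355)
Step 5: = 0.5035

0.5035


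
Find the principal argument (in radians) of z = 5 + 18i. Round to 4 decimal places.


Step 1: z = 5 + 18i
Step 2: arg(z) = atan2(18, 5)
Step 3: arg(z) = 1.2998

1.2998


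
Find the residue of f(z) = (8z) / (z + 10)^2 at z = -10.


Step 1: Pole of order 2 at z = -10
Step 2: Res = lim d/dz [(z + 10)^2 * f(z)] as z -> -10
Step 3: (z + 10)^2 * f(z) = 8z
Step 4: d/dz[8z] = 8

8


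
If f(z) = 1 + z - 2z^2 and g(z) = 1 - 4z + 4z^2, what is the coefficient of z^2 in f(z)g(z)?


Step 1: z^2 term in f*g comes from: (1)*(4z^2) + (z)*(-4z) + (-2z^2)*(1)
Step 2: = 4 - 4 - 2
Step 3: = -2

-2


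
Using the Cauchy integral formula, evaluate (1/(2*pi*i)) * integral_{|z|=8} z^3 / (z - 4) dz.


Step 1: f(z) = z^3, a = 4 is inside |z| = 8
Step 2: By Cauchy integral formula: (1/(2pi*i)) * integral = f(a)
Step 3: f(4) = 4^3 = 64

64


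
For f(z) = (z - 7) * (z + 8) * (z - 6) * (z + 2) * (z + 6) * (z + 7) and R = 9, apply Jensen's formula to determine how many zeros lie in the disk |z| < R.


Jensen's formula: (1/2pi)*integral log|f(Re^it)|dt = log|f(0)| + sum_{|a_k|<R} log(R/|a_k|)
Step 1: f(0) = (-7) * 8 * (-6) * 2 * 6 * 7 = 28224
Step 2: log|f(0)| = log|7| + log|-8| + log|6| + log|-2| + log|-6| + log|-7| = 10.2479
Step 3: Zeros inside |z| < 9: 7, -8, 6, -2, -6, -7
Step 4: Jensen sum = log(9/7) + log(9/8) + log(9/6) + log(9/2) + log(9/6) + log(9/7) = 2.9354
Step 5: n(R) = number of terms in the Jensen sum = count of zeros inside |z| < 9 = 6

6


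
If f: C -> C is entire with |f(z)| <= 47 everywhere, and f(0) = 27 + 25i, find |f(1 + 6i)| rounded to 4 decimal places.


Step 1: By Liouville's theorem, a bounded entire function is constant.
Step 2: f(z) = f(0) = 27 + 25i for all z.
Step 3: |f(w)| = |27 + 25i| = sqrt(729 + 625)
Step 4: = 36.7967

36.7967


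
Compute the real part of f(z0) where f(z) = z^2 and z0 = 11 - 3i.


Step 1: z0 = 11 - 3i
Step 2: z0^2 = 11^2 - (-3)^2 - 66i
Step 3: real part = 121 - 9 = 112

112


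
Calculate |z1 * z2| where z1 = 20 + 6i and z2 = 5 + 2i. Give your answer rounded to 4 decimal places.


Step 1: |z1| = sqrt(20^2 + 6^2) = sqrt(436)
Step 2: |z2| = sqrt(5^2 + 2^2) = sqrt(29)
Step 3: |z1*z2| = |z1|*|z2| = sqrt(436) * sqrt(29) = sqrt(436 * 29) = sqrt(12644)
Step 4: = 112.4455

112.4455


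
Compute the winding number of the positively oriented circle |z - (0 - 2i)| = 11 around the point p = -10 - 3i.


Step 1: Center c = (0, -2), radius = 11
Step 2: |p - c|^2 = (-10)^2 + (-1)^2 = 101
Step 3: r^2 = 121
Step 4: |p-c| < r so winding number = 1

1


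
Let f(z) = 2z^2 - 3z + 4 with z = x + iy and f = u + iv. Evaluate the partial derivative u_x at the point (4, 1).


Step 1: f(z) = 2(x+iy)^2 - 3(x+iy) + 4
Step 2: u = 2(x^2 - y^2) - 3x + 4
Step 3: u_x = 4x - 3
Step 4: At (4, 1): u_x = 16 - 3 = 13

13


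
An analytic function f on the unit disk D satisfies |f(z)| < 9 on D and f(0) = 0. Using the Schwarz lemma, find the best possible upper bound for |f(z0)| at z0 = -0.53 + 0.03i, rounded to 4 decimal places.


Step 1: g = f/9 maps D -> D with g(0) = 0, so by the Schwarz lemma |g(z)| <= |z|, i.e. |f(z)| <= 9|z|; this is sharp (f(z) = 9z).
Step 2: |z0|^2 = (-0.53)^2 + 0.03^2 = 0.2818
Step 3: |z0| = sqrt(0.2818) = 0.530848
Step 4: Best bound = 9 * |z0| = 9 * 0.530848 = 4.7776

4.7776


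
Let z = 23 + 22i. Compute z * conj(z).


Step 1: conj(z) = 23 - 22i
Step 2: z * conj(z) = 23^2 + 22^2
Step 3: = 529 + 484 = 1013

1013


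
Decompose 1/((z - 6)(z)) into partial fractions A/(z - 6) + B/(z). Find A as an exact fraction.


Step 1: Multiply both sides by (z - 6) and set z = 6
Step 2: A = 1 / (6 - 0)
Step 3: A = 1 / 6
Step 4: A = 1/6

1/6


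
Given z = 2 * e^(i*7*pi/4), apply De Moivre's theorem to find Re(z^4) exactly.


Step 1: By De Moivre's theorem, z^4 = 2^4 * e^(i*4*7*pi/4) = 16 * (cos(7*pi) + i*sin(7*pi))
Step 2: |z|^4 = 2^4 = 16
Step 3: Reduce the angle mod 2*pi: 7*pi - 6*pi = pi
Step 4: cos(pi) = -1
Step 5: Re(z^4) = 16 * (-1) = -16

-16


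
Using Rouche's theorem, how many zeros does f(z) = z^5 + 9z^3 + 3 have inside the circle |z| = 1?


Step 1: On |z| = 1 the three terms have sizes |z^5| = 1^5 = 1, |9z^3| = 9*1^3 = 9, |3| = 3
Step 2: The dominant term is g(z) = 9z^3; let h(z) = z^5 + 3 so f = g + h
Step 3: On |z| = 1: |g| = 9 and |h| <= 1 + 3 = 4
Step 4: Since 9 > 4, |h| < |g| on |z| = 1, so by Rouche f has the same number of zeros as g inside |z| < 1
Step 5: g(z) = 9z^3 has 3 zeros (at the origin, multiplicity 3) inside |z| < 1. Answer = 3

3


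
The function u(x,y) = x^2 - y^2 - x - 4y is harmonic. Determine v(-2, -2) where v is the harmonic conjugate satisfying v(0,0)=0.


Step 1: v_x = -u_y = 2y + 4
Step 2: v_y = u_x = 2x - 1
Step 3: v = 2xy + 4x - y + C
Step 4: v(0,0) = 0 => C = 0
Step 5: v(-2, -2) = 2

2


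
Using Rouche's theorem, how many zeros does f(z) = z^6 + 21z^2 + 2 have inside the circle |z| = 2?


Step 1: On |z| = 2 the three terms have sizes |z^6| = 2^6 = 64, |21z^2| = 21*2^2 = 84, |2| = 2
Step 2: The dominant term is g(z) = 21z^2; let h(z) = z^6 + 2 so f = g + h
Step 3: On |z| = 2: |g| = 84 and |h| <= 64 + 2 = 66
Step 4: Since 84 > 66, |h| < |g| on |z| = 2, so by Rouche f has the same number of zeros as g inside |z| < 2
Step 5: g(z) = 21z^2 has 2 zeros (at the origin, multiplicity 2) inside |z| < 2. Answer = 2

2


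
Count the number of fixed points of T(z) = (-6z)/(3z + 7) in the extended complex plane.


Step 1: Fixed points satisfy T(z) = z
Step 2: 3z^2 + 13z = 0
Step 3: Discriminant = 13^2 - 4*3*0 = 169
Step 4: Number of fixed points = 2

2


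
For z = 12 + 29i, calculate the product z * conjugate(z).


Step 1: conj(z) = 12 - 29i
Step 2: z * conj(z) = 12^2 + 29^2
Step 3: = 144 + 841 = 985

985


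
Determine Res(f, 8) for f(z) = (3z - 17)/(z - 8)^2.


Step 1: Pole of order 2 at z = 8
Step 2: Res = lim d/dz [(z - 8)^2 * f(z)] as z -> 8
Step 3: (z - 8)^2 * f(z) = 3z - 17
Step 4: d/dz[3z - 17] = 3

3


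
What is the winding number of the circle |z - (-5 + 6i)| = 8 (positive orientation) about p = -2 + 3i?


Step 1: Center c = (-5, 6), radius = 8
Step 2: |p - c|^2 = 3^2 + (-3)^2 = 18
Step 3: r^2 = 64
Step 4: |p-c| < r so winding number = 1

1


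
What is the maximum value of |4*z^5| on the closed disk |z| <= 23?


Step 1: On |z| = 23, |f(z)| = 4 * |z|^5 = 4 * 23^5
Step 2: By maximum modulus principle, maximum is on boundary.
Step 3: Maximum = 4 * 6436343 = 25745372

25745372


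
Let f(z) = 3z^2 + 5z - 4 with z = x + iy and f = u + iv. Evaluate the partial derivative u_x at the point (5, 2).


Step 1: f(z) = 3(x+iy)^2 + 5(x+iy) - 4
Step 2: u = 3(x^2 - y^2) + 5x - 4
Step 3: u_x = 6x + 5
Step 4: At (5, 2): u_x = 30 + 5 = 35

35


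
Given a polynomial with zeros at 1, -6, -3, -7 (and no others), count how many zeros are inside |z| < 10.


Step 1: Check each root:
  z = 1: |1| = 1 < 10
  z = -6: |-6| = 6 < 10
  z = -3: |-3| = 3 < 10
  z = -7: |-7| = 7 < 10
Step 2: Count = 4

4


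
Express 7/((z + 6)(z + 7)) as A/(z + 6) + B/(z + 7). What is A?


Step 1: Multiply both sides by (z + 6) and set z = -6
Step 2: A = 7 / (-6 + 7)
Step 3: A = 7 / 1
Step 4: A = 7

7


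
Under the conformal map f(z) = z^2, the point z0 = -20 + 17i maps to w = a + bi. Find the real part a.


Step 1: z0 = -20 + 17i
Step 2: z0^2 = (-20)^2 - 17^2 - 680i
Step 3: real part = 400 - 289 = 111

111


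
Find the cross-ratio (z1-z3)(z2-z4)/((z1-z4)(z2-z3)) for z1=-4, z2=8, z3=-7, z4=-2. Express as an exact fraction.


Step 1: (z1-z3)(z2-z4) = 3 * 10 = 30
Step 2: (z1-z4)(z2-z3) = (-2) * 15 = -30
Step 3: Cross-ratio = -30/30 = -1

-1


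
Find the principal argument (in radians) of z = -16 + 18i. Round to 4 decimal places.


Step 1: z = -16 + 18i
Step 2: arg(z) = atan2(18, -16)
Step 3: arg(z) = 2.2974

2.2974


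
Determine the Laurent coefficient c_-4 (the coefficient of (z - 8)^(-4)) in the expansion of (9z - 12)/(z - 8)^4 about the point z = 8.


Step 1: Write the numerator in powers of (z - 8): 9z - 12 = 9(z - 8) + (9*8 - 12) = 9(z - 8) + 60
Step 2: Divide by (z - 8)^4: f(z) = 60(z - 8)^(-4) + 9(z - 8)^(-3)
Step 3: This finite sum is the Laurent series of f about z = 8.
Step 4: Coefficient of (z - 8)^(-4) = 9*8 - 12 = 60

60


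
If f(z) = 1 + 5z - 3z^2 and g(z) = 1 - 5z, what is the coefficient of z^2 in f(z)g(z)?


Step 1: z^2 term in f*g comes from: (1)*(0) + (5z)*(-5z) + (-3z^2)*(1)
Step 2: = 0 - 25 - 3
Step 3: = -28

-28


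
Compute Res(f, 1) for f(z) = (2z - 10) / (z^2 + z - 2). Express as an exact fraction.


Step 1: Q(z) = z^2 + z - 2 = (z - 1)(z + 2)
Step 2: Q'(z) = 2z + 1
Step 3: Q'(1) = 3, P(1) = -8
Step 4: Res = P(1)/Q'(1) = -8/3 = -8/3

-8/3


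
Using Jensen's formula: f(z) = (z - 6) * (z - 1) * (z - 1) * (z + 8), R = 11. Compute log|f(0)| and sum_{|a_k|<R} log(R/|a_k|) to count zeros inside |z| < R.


Jensen's formula: (1/2pi)*integral log|f(Re^it)|dt = log|f(0)| + sum_{|a_k|<R} log(R/|a_k|)
Step 1: f(0) = (-6) * (-1) * (-1) * 8 = -48
Step 2: log|f(0)| = log|6| + log|1| + log|1| + log|-8| = 3.8712
Step 3: Zeros inside |z| < 11: 6, 1, 1, -8
Step 4: Jensen sum = log(11/6) + log(11/1) + log(11/1) + log(11/8) = 5.7204
Step 5: n(R) = number of terms in the Jensen sum = count of zeros inside |z| < 11 = 4

4


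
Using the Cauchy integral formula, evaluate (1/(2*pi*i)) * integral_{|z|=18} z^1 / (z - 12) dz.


Step 1: f(z) = z^1, a = 12 is inside |z| = 18
Step 2: By Cauchy integral formula: (1/(2pi*i)) * integral = f(a)
Step 3: f(12) = 12^1 = 12

12


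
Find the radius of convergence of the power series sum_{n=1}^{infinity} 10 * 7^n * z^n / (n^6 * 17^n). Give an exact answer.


Step 1: General term a_n = 10 * 7^n / (n^6 * 17^n)
Step 2: By the root test, |a_n|^(1/n) = 10^(1/n) * 7 / (n^(6/n) * 17) -> 7/17 as n -> infinity (since 10^(1/n) -> 1 and n^(6/n) -> 1)
Step 3: R = 1/lim|a_n|^(1/n) = 17/7

17/7


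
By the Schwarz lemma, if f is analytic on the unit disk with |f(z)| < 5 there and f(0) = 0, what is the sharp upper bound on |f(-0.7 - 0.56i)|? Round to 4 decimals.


Step 1: g = f/5 maps D -> D with g(0) = 0, so by the Schwarz lemma |g(z)| <= |z|, i.e. |f(z)| <= 5|z|; this is sharp (f(z) = 5z).
Step 2: |z0|^2 = (-0.7)^2 + (-0.56)^2 = 0.8036
Step 3: |z0| = sqrt(0.8036) = 0.896437
Step 4: Best bound = 5 * |z0| = 5 * 0.896437 = 4.4822

4.4822


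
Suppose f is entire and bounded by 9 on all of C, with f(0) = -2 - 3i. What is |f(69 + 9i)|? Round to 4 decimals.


Step 1: By Liouville's theorem, a bounded entire function is constant.
Step 2: f(z) = f(0) = -2 - 3i for all z.
Step 3: |f(w)| = |-2 - 3i| = sqrt(4 + 9)
Step 4: = 3.6056

3.6056


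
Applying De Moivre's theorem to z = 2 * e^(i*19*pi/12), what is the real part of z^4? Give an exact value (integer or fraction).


Step 1: By De Moivre's theorem, z^4 = 2^4 * e^(i*4*19*pi/12) = 16 * (cos(19*pi/3) + i*sin(19*pi/3))
Step 2: |z|^4 = 2^4 = 16
Step 3: Reduce the angle mod 2*pi: 19*pi/3 - 6*pi = pi/3
Step 4: cos(pi/3) = 1/2
Step 5: Re(z^4) = 16 * 1/2 = 8

8


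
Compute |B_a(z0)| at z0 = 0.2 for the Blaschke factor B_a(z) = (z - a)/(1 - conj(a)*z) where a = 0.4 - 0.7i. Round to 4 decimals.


Step 1: Numerator z0 - a = 0.2 - (0.4 - 0.7i) = -0.2 + 0.7i
Step 2: Denominator 1 - conj(a)*z0 = 1 - (0.4 + 0.7i)*0.2 = 0.92 - 0.14i
Step 3: |z0 - a|^2 = (-0.2)^2 + 0.7^2 = 0.53; |1 - conj(a)*z0|^2 = 0.92^2 + (-0.14)^2 = 0.866
Step 4: |B_a(0.2)| = sqrt(0.53 / 0.866) = sqrt(0.612009)
Step 5: = 0.7823

0.7823


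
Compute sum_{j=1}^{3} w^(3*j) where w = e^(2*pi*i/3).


Step 1: The sum sum_{j=1}^{n} w^(k*j) equals n if n | k, else 0.
Step 2: Here n = 3, k = 3
Step 3: Does n divide k? 3 | 3 -> True
Step 4: Sum = 3

3


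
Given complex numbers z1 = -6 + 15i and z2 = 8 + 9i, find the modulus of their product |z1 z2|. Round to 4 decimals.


Step 1: |z1| = sqrt((-6)^2 + 15^2) = sqrt(261)
Step 2: |z2| = sqrt(8^2 + 9^2) = sqrt(145)
Step 3: |z1*z2| = |z1|*|z2| = sqrt(261) * sqrt(145) = sqrt(261 * 145) = sqrt(37845)
Step 4: = 194.5379

194.5379


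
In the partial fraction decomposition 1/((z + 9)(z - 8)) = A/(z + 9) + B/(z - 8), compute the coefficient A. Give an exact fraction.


Step 1: Multiply both sides by (z + 9) and set z = -9
Step 2: A = 1 / (-9 - 8)
Step 3: A = 1 / (-17)
Step 4: A = -1/17

-1/17


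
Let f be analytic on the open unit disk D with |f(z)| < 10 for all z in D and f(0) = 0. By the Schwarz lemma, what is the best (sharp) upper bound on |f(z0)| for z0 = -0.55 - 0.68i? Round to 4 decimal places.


Step 1: g = f/10 maps D -> D with g(0) = 0, so by the Schwarz lemma |g(z)| <= |z|, i.e. |f(z)| <= 10|z|; this is sharp (f(z) = 10z).
Step 2: |z0|^2 = (-0.55)^2 + (-0.68)^2 = 0.7649
Step 3: |z0| = sqrt(0.7649) = 0.874586
Step 4: Best bound = 10 * |z0| = 10 * 0.874586 = 8.7459

8.7459


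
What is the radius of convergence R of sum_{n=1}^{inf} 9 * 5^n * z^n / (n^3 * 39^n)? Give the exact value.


Step 1: General term a_n = 9 * 5^n / (n^3 * 39^n)
Step 2: By the root test, |a_n|^(1/n) = 9^(1/n) * 5 / (n^(3/n) * 39) -> 5/39 as n -> infinity (since 9^(1/n) -> 1 and n^(3/n) -> 1)
Step 3: R = 1/lim|a_n|^(1/n) = 39/5

39/5


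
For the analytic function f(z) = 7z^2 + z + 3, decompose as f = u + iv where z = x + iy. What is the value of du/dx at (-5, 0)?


Step 1: f(z) = 7(x+iy)^2 + (x+iy) + 3
Step 2: u = 7(x^2 - y^2) + x + 3
Step 3: u_x = 14x + 1
Step 4: At (-5, 0): u_x = -70 + 1 = -69

-69


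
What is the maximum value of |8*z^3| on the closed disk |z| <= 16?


Step 1: On |z| = 16, |f(z)| = 8 * |z|^3 = 8 * 16^3
Step 2: By maximum modulus principle, maximum is on boundary.
Step 3: Maximum = 8 * 4096 = 32768

32768


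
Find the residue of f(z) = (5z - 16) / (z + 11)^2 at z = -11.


Step 1: Pole of order 2 at z = -11
Step 2: Res = lim d/dz [(z + 11)^2 * f(z)] as z -> -11
Step 3: (z + 11)^2 * f(z) = 5z - 16
Step 4: d/dz[5z - 16] = 5

5


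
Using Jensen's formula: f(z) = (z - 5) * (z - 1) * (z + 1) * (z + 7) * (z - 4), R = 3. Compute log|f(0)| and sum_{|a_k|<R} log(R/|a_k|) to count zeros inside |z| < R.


Jensen's formula: (1/2pi)*integral log|f(Re^it)|dt = log|f(0)| + sum_{|a_k|<R} log(R/|a_k|)
Step 1: f(0) = (-5) * (-1) * 1 * 7 * (-4) = -140
Step 2: log|f(0)| = log|5| + log|1| + log|-1| + log|-7| + log|4| = 4.9416
Step 3: Zeros inside |z| < 3: 1, -1
Step 4: Jensen sum = log(3/1) + log(3/1) = 2.1972
Step 5: n(R) = number of terms in the Jensen sum = count of zeros inside |z| < 3 = 2

2


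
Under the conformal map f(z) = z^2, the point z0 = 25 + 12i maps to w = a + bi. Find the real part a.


Step 1: z0 = 25 + 12i
Step 2: z0^2 = 25^2 - 12^2 + 600i
Step 3: real part = 625 - 144 = 481

481


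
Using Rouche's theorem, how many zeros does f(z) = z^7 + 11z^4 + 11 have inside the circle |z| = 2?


Step 1: On |z| = 2 the three terms have sizes |z^7| = 2^7 = 128, |11z^4| = 11*2^4 = 176, |11| = 11
Step 2: The dominant term is g(z) = 11z^4; let h(z) = z^7 + 11 so f = g + h
Step 3: On |z| = 2: |g| = 176 and |h| <= 128 + 11 = 139
Step 4: Since 176 > 139, |h| < |g| on |z| = 2, so by Rouche f has the same number of zeros as g inside |z| < 2
Step 5: g(z) = 11z^4 has 4 zeros (at the origin, multiplicity 4) inside |z| < 2. Answer = 4

4


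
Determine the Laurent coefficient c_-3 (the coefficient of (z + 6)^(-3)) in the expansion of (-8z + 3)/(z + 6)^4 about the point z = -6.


Step 1: Write the numerator in powers of (z + 6): -8z + 3 = -8(z + 6) + (-8*(-6) + 3) = -8(z + 6) + 51
Step 2: Divide by (z + 6)^4: f(z) = 51(z + 6)^(-4) - 8(z + 6)^(-3)
Step 3: This finite sum is the Laurent series of f about z = -6.
Step 4: Coefficient of (z + 6)^(-3) = coefficient of (z + 6) in the re-centred numerator = -8

-8


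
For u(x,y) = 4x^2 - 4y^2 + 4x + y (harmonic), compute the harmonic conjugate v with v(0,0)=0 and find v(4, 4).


Step 1: v_x = -u_y = 8y - 1
Step 2: v_y = u_x = 8x + 4
Step 3: v = 8xy - x + 4y + C
Step 4: v(0,0) = 0 => C = 0
Step 5: v(4, 4) = 140

140


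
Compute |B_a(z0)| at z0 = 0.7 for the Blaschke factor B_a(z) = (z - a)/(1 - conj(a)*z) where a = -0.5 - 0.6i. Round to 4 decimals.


Step 1: Numerator z0 - a = 0.7 - (-0.5 - 0.6i) = 1.2 + 0.6i
Step 2: Denominator 1 - conj(a)*z0 = 1 - (-0.5 + 0.6i)*0.7 = 1.35 - 0.42i
Step 3: |z0 - a|^2 = 1.2^2 + 0.6^2 = 1.8; |1 - conj(a)*z0|^2 = 1.35^2 + (-0.42)^2 = 1.9989
Step 4: |B_a(0.7)| = sqrt(1.8 / 1.9989) = sqrt(0.900495)
Step 5: = 0.9489

0.9489


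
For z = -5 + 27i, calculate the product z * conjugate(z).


Step 1: conj(z) = -5 - 27i
Step 2: z * conj(z) = (-5)^2 + 27^2
Step 3: = 25 + 729 = 754

754


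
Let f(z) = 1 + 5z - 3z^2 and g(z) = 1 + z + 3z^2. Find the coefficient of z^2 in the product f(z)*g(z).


Step 1: z^2 term in f*g comes from: (1)*(3z^2) + (5z)*(z) + (-3z^2)*(1)
Step 2: = 3 + 5 - 3
Step 3: = 5

5


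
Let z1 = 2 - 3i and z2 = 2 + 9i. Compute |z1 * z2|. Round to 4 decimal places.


Step 1: |z1| = sqrt(2^2 + (-3)^2) = sqrt(13)
Step 2: |z2| = sqrt(2^2 + 9^2) = sqrt(85)
Step 3: |z1*z2| = |z1|*|z2| = sqrt(13) * sqrt(85) = sqrt(13 * 85) = sqrt(1105)
Step 4: = 33.2415

33.2415


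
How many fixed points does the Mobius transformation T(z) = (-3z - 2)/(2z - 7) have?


Step 1: Fixed points satisfy T(z) = z
Step 2: 2z^2 - 4z + 2 = 0
Step 3: Discriminant = (-4)^2 - 4*2*2 = 0
Step 4: Number of fixed points = 1

1


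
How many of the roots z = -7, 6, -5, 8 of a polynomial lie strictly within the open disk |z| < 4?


Step 1: Check each root:
  z = -7: |-7| = 7 >= 4
  z = 6: |6| = 6 >= 4
  z = -5: |-5| = 5 >= 4
  z = 8: |8| = 8 >= 4
Step 2: Count = 0

0


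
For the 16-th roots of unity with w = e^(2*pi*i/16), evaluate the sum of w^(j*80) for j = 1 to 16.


Step 1: The sum sum_{j=1}^{n} w^(k*j) equals n if n | k, else 0.
Step 2: Here n = 16, k = 80
Step 3: Does n divide k? 16 | 80 -> True
Step 4: Sum = 16

16


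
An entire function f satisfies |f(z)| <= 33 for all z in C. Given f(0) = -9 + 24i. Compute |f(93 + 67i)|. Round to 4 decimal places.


Step 1: By Liouville's theorem, a bounded entire function is constant.
Step 2: f(z) = f(0) = -9 + 24i for all z.
Step 3: |f(w)| = |-9 + 24i| = sqrt(81 + 576)
Step 4: = 25.632

25.632


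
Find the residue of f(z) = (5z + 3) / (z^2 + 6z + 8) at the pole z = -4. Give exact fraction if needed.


Step 1: Q(z) = z^2 + 6z + 8 = (z + 4)(z + 2)
Step 2: Q'(z) = 2z + 6
Step 3: Q'(-4) = -2, P(-4) = -17
Step 4: Res = P(-4)/Q'(-4) = -17/(-2) = 17/2

17/2


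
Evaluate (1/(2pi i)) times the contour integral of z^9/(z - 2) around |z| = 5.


Step 1: f(z) = z^9, a = 2 is inside |z| = 5
Step 2: By Cauchy integral formula: (1/(2pi*i)) * integral = f(a)
Step 3: f(2) = 2^9 = 512

512


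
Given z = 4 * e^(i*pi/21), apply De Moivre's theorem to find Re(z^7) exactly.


Step 1: By De Moivre's theorem, z^7 = 4^7 * e^(i*7*pi/21) = 16384 * (cos(pi/3) + i*sin(pi/3))
Step 2: |z|^7 = 4^7 = 16384
Step 3: The angle pi/3 already lies in [0, 2*pi)
Step 4: cos(pi/3) = 1/2
Step 5: Re(z^7) = 16384 * 1/2 = 8192

8192


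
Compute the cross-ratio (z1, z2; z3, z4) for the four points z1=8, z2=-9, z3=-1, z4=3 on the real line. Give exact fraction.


Step 1: (z1-z3)(z2-z4) = 9 * (-12) = -108
Step 2: (z1-z4)(z2-z3) = 5 * (-8) = -40
Step 3: Cross-ratio = 108/40 = 27/10

27/10


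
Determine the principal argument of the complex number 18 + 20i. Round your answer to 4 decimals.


Step 1: z = 18 + 20i
Step 2: arg(z) = atan2(20, 18)
Step 3: arg(z) = 0.838

0.838


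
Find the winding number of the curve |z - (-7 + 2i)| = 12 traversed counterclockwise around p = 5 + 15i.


Step 1: Center c = (-7, 2), radius = 12
Step 2: |p - c|^2 = 12^2 + 13^2 = 313
Step 3: r^2 = 144
Step 4: |p-c| > r so winding number = 0

0


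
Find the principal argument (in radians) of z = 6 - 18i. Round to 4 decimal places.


Step 1: z = 6 - 18i
Step 2: arg(z) = atan2(-18, 6)
Step 3: arg(z) = -1.249

-1.249


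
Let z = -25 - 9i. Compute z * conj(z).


Step 1: conj(z) = -25 + 9i
Step 2: z * conj(z) = (-25)^2 + (-9)^2
Step 3: = 625 + 81 = 706

706


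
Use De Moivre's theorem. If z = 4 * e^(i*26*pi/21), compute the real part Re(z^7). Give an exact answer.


Step 1: By De Moivre's theorem, z^7 = 4^7 * e^(i*7*26*pi/21) = 16384 * (cos(26*pi/3) + i*sin(26*pi/3))
Step 2: |z|^7 = 4^7 = 16384
Step 3: Reduce the angle mod 2*pi: 26*pi/3 - 8*pi = 2*pi/3
Step 4: cos(2*pi/3) = -1/2
Step 5: Re(z^7) = 16384 * (-1/2) = -8192

-8192


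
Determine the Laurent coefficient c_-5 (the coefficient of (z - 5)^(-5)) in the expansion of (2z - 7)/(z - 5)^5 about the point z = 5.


Step 1: Write the numerator in powers of (z - 5): 2z - 7 = 2(z - 5) + (2*5 - 7) = 2(z - 5) + 3
Step 2: Divide by (z - 5)^5: f(z) = 3(z - 5)^(-5) + 2(z - 5)^(-4)
Step 3: This finite sum is the Laurent series of f about z = 5.
Step 4: Coefficient of (z - 5)^(-5) = 2*5 - 7 = 3

3


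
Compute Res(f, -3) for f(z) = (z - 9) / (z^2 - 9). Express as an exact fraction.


Step 1: Q(z) = z^2 - 9 = (z + 3)(z - 3)
Step 2: Q'(z) = 2z
Step 3: Q'(-3) = -6, P(-3) = -12
Step 4: Res = P(-3)/Q'(-3) = -12/(-6) = 2

2


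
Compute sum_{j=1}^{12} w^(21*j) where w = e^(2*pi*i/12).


Step 1: The sum sum_{j=1}^{n} w^(k*j) equals n if n | k, else 0.
Step 2: Here n = 12, k = 21
Step 3: Does n divide k? 12 | 21 -> False
Step 4: Sum = 0

0


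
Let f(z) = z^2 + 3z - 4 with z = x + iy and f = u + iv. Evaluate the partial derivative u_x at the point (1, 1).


Step 1: f(z) = (x+iy)^2 + 3(x+iy) - 4
Step 2: u = (x^2 - y^2) + 3x - 4
Step 3: u_x = 2x + 3
Step 4: At (1, 1): u_x = 2 + 3 = 5

5


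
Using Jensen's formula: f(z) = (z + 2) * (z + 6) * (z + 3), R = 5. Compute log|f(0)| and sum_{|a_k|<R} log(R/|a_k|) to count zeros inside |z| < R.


Jensen's formula: (1/2pi)*integral log|f(Re^it)|dt = log|f(0)| + sum_{|a_k|<R} log(R/|a_k|)
Step 1: f(0) = 2 * 6 * 3 = 36
Step 2: log|f(0)| = log|-2| + log|-6| + log|-3| = 3.5835
Step 3: Zeros inside |z| < 5: -2, -3
Step 4: Jensen sum = log(5/2) + log(5/3) = 1.4271
Step 5: n(R) = number of terms in the Jensen sum = count of zeros inside |z| < 5 = 2

2


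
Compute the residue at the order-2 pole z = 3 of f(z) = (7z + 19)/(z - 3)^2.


Step 1: Pole of order 2 at z = 3
Step 2: Res = lim d/dz [(z - 3)^2 * f(z)] as z -> 3
Step 3: (z - 3)^2 * f(z) = 7z + 19
Step 4: d/dz[7z + 19] = 7

7


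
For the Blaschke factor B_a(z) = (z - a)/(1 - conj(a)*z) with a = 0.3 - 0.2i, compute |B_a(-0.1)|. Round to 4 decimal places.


Step 1: Numerator z0 - a = -0.1 - (0.3 - 0.2i) = -0.4 + 0.2i
Step 2: Denominator 1 - conj(a)*z0 = 1 - (0.3 + 0.2i)*(-0.1) = 1.03 + 0.02i
Step 3: |z0 - a|^2 = (-0.4)^2 + 0.2^2 = 0.2; |1 - conj(a)*z0|^2 = 1.03^2 + 0.02^2 = 1.0613
Step 4: |B_a(-0.1)| = sqrt(0.2 / 1.0613) = sqrt(0.188448)
Step 5: = 0.4341

0.4341


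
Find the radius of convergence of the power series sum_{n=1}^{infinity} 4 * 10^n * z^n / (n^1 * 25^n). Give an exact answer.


Step 1: General term a_n = 4 * 10^n / (n^1 * 25^n)
Step 2: By the root test, |a_n|^(1/n) = 4^(1/n) * 10 / (n^(1/n) * 25) -> 10/25 as n -> infinity (since 4^(1/n) -> 1 and n^(1/n) -> 1)
Step 3: R = 1/lim|a_n|^(1/n) = 25/10 = 5/2

5/2


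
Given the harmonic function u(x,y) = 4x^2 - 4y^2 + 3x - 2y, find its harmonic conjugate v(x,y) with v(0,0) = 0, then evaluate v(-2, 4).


Step 1: v_x = -u_y = 8y + 2
Step 2: v_y = u_x = 8x + 3
Step 3: v = 8xy + 2x + 3y + C
Step 4: v(0,0) = 0 => C = 0
Step 5: v(-2, 4) = -56

-56


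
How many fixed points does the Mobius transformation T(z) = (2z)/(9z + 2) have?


Step 1: Fixed points satisfy T(z) = z
Step 2: 9z^2 = 0
Step 3: Discriminant = 0^2 - 4*9*0 = 0
Step 4: Number of fixed points = 1

1


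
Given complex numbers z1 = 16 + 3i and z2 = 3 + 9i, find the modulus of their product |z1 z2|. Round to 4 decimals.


Step 1: |z1| = sqrt(16^2 + 3^2) = sqrt(265)
Step 2: |z2| = sqrt(3^2 + 9^2) = sqrt(90)
Step 3: |z1*z2| = |z1|*|z2| = sqrt(265) * sqrt(90) = sqrt(265 * 90) = sqrt(23850)
Step 4: = 154.4345

154.4345


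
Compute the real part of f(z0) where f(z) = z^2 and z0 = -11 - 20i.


Step 1: z0 = -11 - 20i
Step 2: z0^2 = (-11)^2 - (-20)^2 + 440i
Step 3: real part = 121 - 400 = -279

-279


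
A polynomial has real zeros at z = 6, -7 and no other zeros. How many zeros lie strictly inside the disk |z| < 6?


Step 1: Check each root:
  z = 6: |6| = 6 >= 6
  z = -7: |-7| = 7 >= 6
Step 2: Count = 0

0


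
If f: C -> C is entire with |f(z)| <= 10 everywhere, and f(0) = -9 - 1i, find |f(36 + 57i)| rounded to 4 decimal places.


Step 1: By Liouville's theorem, a bounded entire function is constant.
Step 2: f(z) = f(0) = -9 - 1i for all z.
Step 3: |f(w)| = |-9 - 1i| = sqrt(81 + 1)
Step 4: = 9.0554

9.0554


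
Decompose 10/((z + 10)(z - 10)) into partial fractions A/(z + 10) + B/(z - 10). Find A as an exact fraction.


Step 1: Multiply both sides by (z + 10) and set z = -10
Step 2: A = 10 / (-10 - 10)
Step 3: A = 10 / (-20)
Step 4: A = -1/2

-1/2


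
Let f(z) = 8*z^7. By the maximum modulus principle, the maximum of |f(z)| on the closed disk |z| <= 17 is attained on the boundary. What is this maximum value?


Step 1: On |z| = 17, |f(z)| = 8 * |z|^7 = 8 * 17^7
Step 2: By maximum modulus principle, maximum is on boundary.
Step 3: Maximum = 8 * 410338673 = 3282709384

3282709384
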